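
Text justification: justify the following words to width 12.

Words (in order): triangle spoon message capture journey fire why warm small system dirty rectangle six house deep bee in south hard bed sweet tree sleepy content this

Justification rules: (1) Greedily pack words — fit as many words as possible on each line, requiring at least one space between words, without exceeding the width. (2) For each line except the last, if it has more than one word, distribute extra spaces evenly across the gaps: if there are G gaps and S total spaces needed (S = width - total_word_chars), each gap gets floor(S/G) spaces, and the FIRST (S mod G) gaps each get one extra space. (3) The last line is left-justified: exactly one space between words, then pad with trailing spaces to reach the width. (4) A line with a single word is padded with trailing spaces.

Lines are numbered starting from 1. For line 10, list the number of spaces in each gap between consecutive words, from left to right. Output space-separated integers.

Answer: 4

Derivation:
Line 1: ['triangle'] (min_width=8, slack=4)
Line 2: ['spoon'] (min_width=5, slack=7)
Line 3: ['message'] (min_width=7, slack=5)
Line 4: ['capture'] (min_width=7, slack=5)
Line 5: ['journey', 'fire'] (min_width=12, slack=0)
Line 6: ['why', 'warm'] (min_width=8, slack=4)
Line 7: ['small', 'system'] (min_width=12, slack=0)
Line 8: ['dirty'] (min_width=5, slack=7)
Line 9: ['rectangle'] (min_width=9, slack=3)
Line 10: ['six', 'house'] (min_width=9, slack=3)
Line 11: ['deep', 'bee', 'in'] (min_width=11, slack=1)
Line 12: ['south', 'hard'] (min_width=10, slack=2)
Line 13: ['bed', 'sweet'] (min_width=9, slack=3)
Line 14: ['tree', 'sleepy'] (min_width=11, slack=1)
Line 15: ['content', 'this'] (min_width=12, slack=0)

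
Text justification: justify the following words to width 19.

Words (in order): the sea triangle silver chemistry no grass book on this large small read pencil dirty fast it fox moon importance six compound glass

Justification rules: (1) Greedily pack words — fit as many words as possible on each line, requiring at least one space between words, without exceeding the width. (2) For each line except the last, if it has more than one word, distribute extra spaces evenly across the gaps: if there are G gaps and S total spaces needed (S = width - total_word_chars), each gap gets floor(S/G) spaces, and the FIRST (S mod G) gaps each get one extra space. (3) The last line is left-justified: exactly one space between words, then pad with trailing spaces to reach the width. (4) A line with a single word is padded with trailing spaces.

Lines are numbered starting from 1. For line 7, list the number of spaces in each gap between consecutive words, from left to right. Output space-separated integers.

Line 1: ['the', 'sea', 'triangle'] (min_width=16, slack=3)
Line 2: ['silver', 'chemistry', 'no'] (min_width=19, slack=0)
Line 3: ['grass', 'book', 'on', 'this'] (min_width=18, slack=1)
Line 4: ['large', 'small', 'read'] (min_width=16, slack=3)
Line 5: ['pencil', 'dirty', 'fast'] (min_width=17, slack=2)
Line 6: ['it', 'fox', 'moon'] (min_width=11, slack=8)
Line 7: ['importance', 'six'] (min_width=14, slack=5)
Line 8: ['compound', 'glass'] (min_width=14, slack=5)

Answer: 6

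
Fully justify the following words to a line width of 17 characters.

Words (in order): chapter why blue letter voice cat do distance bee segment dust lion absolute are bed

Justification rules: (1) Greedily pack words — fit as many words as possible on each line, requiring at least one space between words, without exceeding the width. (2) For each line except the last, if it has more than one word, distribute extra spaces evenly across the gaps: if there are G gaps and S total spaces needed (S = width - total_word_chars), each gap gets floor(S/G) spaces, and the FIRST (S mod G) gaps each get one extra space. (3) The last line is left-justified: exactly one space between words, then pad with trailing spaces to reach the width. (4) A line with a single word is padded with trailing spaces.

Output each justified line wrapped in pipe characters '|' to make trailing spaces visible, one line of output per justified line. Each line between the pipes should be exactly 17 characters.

Answer: |chapter  why blue|
|letter  voice cat|
|do  distance  bee|
|segment dust lion|
|absolute are bed |

Derivation:
Line 1: ['chapter', 'why', 'blue'] (min_width=16, slack=1)
Line 2: ['letter', 'voice', 'cat'] (min_width=16, slack=1)
Line 3: ['do', 'distance', 'bee'] (min_width=15, slack=2)
Line 4: ['segment', 'dust', 'lion'] (min_width=17, slack=0)
Line 5: ['absolute', 'are', 'bed'] (min_width=16, slack=1)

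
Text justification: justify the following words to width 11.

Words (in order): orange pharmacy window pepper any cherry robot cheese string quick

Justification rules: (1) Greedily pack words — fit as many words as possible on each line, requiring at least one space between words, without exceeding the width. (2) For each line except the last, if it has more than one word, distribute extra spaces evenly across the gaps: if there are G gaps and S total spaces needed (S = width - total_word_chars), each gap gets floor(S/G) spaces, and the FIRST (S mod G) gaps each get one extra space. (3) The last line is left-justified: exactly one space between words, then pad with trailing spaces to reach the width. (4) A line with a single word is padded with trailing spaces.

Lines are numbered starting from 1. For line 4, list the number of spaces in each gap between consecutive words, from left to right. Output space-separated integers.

Answer: 2

Derivation:
Line 1: ['orange'] (min_width=6, slack=5)
Line 2: ['pharmacy'] (min_width=8, slack=3)
Line 3: ['window'] (min_width=6, slack=5)
Line 4: ['pepper', 'any'] (min_width=10, slack=1)
Line 5: ['cherry'] (min_width=6, slack=5)
Line 6: ['robot'] (min_width=5, slack=6)
Line 7: ['cheese'] (min_width=6, slack=5)
Line 8: ['string'] (min_width=6, slack=5)
Line 9: ['quick'] (min_width=5, slack=6)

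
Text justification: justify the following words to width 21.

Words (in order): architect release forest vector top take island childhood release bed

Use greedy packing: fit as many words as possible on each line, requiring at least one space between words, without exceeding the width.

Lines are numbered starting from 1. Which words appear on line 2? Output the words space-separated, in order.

Line 1: ['architect', 'release'] (min_width=17, slack=4)
Line 2: ['forest', 'vector', 'top'] (min_width=17, slack=4)
Line 3: ['take', 'island', 'childhood'] (min_width=21, slack=0)
Line 4: ['release', 'bed'] (min_width=11, slack=10)

Answer: forest vector top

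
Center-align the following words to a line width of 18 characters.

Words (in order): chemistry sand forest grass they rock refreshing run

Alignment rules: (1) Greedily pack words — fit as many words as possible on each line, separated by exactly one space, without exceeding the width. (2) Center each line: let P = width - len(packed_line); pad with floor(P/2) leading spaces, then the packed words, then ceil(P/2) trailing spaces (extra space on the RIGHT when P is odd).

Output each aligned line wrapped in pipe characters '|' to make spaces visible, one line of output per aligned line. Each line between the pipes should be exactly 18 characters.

Line 1: ['chemistry', 'sand'] (min_width=14, slack=4)
Line 2: ['forest', 'grass', 'they'] (min_width=17, slack=1)
Line 3: ['rock', 'refreshing'] (min_width=15, slack=3)
Line 4: ['run'] (min_width=3, slack=15)

Answer: |  chemistry sand  |
|forest grass they |
| rock refreshing  |
|       run        |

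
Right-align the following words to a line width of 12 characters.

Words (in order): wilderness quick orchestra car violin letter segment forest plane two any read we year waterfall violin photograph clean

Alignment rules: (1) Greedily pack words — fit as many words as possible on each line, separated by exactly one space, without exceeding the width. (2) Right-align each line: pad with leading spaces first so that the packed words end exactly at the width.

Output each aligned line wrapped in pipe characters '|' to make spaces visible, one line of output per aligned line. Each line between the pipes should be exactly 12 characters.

Answer: |  wilderness|
|       quick|
|   orchestra|
|  car violin|
|      letter|
|     segment|
|forest plane|
|two any read|
|     we year|
|   waterfall|
|      violin|
|  photograph|
|       clean|

Derivation:
Line 1: ['wilderness'] (min_width=10, slack=2)
Line 2: ['quick'] (min_width=5, slack=7)
Line 3: ['orchestra'] (min_width=9, slack=3)
Line 4: ['car', 'violin'] (min_width=10, slack=2)
Line 5: ['letter'] (min_width=6, slack=6)
Line 6: ['segment'] (min_width=7, slack=5)
Line 7: ['forest', 'plane'] (min_width=12, slack=0)
Line 8: ['two', 'any', 'read'] (min_width=12, slack=0)
Line 9: ['we', 'year'] (min_width=7, slack=5)
Line 10: ['waterfall'] (min_width=9, slack=3)
Line 11: ['violin'] (min_width=6, slack=6)
Line 12: ['photograph'] (min_width=10, slack=2)
Line 13: ['clean'] (min_width=5, slack=7)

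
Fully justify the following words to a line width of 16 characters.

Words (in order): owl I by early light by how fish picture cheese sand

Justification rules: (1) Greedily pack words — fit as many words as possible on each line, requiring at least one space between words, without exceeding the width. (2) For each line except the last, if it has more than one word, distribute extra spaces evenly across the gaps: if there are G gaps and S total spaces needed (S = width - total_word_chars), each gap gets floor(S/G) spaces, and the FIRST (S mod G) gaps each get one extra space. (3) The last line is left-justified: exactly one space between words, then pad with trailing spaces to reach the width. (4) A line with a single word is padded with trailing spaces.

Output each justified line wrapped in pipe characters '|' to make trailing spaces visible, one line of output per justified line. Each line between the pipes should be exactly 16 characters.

Line 1: ['owl', 'I', 'by', 'early'] (min_width=14, slack=2)
Line 2: ['light', 'by', 'how'] (min_width=12, slack=4)
Line 3: ['fish', 'picture'] (min_width=12, slack=4)
Line 4: ['cheese', 'sand'] (min_width=11, slack=5)

Answer: |owl  I  by early|
|light   by   how|
|fish     picture|
|cheese sand     |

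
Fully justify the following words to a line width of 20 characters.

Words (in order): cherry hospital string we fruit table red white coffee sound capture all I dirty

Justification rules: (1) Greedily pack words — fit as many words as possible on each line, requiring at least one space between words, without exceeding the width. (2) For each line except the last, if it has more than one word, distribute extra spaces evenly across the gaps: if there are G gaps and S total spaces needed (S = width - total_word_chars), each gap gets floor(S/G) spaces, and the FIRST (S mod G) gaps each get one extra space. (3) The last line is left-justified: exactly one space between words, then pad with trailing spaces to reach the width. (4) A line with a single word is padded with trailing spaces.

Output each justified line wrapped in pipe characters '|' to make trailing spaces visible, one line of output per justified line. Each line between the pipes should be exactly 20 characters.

Answer: |cherry      hospital|
|string    we   fruit|
|table    red   white|
|coffee sound capture|
|all I dirty         |

Derivation:
Line 1: ['cherry', 'hospital'] (min_width=15, slack=5)
Line 2: ['string', 'we', 'fruit'] (min_width=15, slack=5)
Line 3: ['table', 'red', 'white'] (min_width=15, slack=5)
Line 4: ['coffee', 'sound', 'capture'] (min_width=20, slack=0)
Line 5: ['all', 'I', 'dirty'] (min_width=11, slack=9)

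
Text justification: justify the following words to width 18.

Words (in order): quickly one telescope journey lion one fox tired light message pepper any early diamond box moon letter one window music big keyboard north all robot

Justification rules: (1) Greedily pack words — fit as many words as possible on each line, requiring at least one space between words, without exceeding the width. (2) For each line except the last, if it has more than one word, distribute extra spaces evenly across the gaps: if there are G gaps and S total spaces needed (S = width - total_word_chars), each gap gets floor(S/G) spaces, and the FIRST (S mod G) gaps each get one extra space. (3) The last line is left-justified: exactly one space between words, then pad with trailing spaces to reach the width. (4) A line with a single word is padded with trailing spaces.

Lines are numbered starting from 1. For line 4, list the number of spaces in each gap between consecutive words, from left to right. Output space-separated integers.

Answer: 6

Derivation:
Line 1: ['quickly', 'one'] (min_width=11, slack=7)
Line 2: ['telescope', 'journey'] (min_width=17, slack=1)
Line 3: ['lion', 'one', 'fox', 'tired'] (min_width=18, slack=0)
Line 4: ['light', 'message'] (min_width=13, slack=5)
Line 5: ['pepper', 'any', 'early'] (min_width=16, slack=2)
Line 6: ['diamond', 'box', 'moon'] (min_width=16, slack=2)
Line 7: ['letter', 'one', 'window'] (min_width=17, slack=1)
Line 8: ['music', 'big', 'keyboard'] (min_width=18, slack=0)
Line 9: ['north', 'all', 'robot'] (min_width=15, slack=3)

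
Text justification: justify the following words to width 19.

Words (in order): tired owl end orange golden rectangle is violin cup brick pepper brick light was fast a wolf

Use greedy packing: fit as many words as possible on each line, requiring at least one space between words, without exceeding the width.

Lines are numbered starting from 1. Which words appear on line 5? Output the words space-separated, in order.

Answer: brick light was

Derivation:
Line 1: ['tired', 'owl', 'end'] (min_width=13, slack=6)
Line 2: ['orange', 'golden'] (min_width=13, slack=6)
Line 3: ['rectangle', 'is', 'violin'] (min_width=19, slack=0)
Line 4: ['cup', 'brick', 'pepper'] (min_width=16, slack=3)
Line 5: ['brick', 'light', 'was'] (min_width=15, slack=4)
Line 6: ['fast', 'a', 'wolf'] (min_width=11, slack=8)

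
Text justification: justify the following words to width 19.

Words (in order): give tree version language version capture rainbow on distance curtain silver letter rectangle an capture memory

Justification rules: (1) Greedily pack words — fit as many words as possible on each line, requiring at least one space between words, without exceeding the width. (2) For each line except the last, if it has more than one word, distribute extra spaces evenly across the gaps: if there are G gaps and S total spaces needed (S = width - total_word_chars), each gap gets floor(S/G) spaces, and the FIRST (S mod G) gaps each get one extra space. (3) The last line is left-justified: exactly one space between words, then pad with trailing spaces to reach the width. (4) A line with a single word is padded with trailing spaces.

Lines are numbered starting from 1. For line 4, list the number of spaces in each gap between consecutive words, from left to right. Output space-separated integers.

Line 1: ['give', 'tree', 'version'] (min_width=17, slack=2)
Line 2: ['language', 'version'] (min_width=16, slack=3)
Line 3: ['capture', 'rainbow', 'on'] (min_width=18, slack=1)
Line 4: ['distance', 'curtain'] (min_width=16, slack=3)
Line 5: ['silver', 'letter'] (min_width=13, slack=6)
Line 6: ['rectangle', 'an'] (min_width=12, slack=7)
Line 7: ['capture', 'memory'] (min_width=14, slack=5)

Answer: 4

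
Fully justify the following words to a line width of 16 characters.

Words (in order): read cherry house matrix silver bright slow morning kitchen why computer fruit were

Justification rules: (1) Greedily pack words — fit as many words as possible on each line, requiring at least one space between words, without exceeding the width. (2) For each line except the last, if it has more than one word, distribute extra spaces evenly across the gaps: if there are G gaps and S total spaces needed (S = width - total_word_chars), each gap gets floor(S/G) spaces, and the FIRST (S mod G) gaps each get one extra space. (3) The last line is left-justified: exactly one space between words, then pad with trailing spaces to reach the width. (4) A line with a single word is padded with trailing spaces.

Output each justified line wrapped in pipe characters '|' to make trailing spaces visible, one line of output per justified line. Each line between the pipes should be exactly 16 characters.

Answer: |read      cherry|
|house     matrix|
|silver    bright|
|slow     morning|
|kitchen      why|
|computer   fruit|
|were            |

Derivation:
Line 1: ['read', 'cherry'] (min_width=11, slack=5)
Line 2: ['house', 'matrix'] (min_width=12, slack=4)
Line 3: ['silver', 'bright'] (min_width=13, slack=3)
Line 4: ['slow', 'morning'] (min_width=12, slack=4)
Line 5: ['kitchen', 'why'] (min_width=11, slack=5)
Line 6: ['computer', 'fruit'] (min_width=14, slack=2)
Line 7: ['were'] (min_width=4, slack=12)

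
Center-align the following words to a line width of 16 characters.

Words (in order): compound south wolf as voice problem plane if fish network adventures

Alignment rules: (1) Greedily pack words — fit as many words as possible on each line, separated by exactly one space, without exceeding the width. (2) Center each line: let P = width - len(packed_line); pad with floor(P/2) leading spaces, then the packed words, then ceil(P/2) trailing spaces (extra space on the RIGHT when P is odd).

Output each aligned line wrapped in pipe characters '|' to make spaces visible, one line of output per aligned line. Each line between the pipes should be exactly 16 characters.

Line 1: ['compound', 'south'] (min_width=14, slack=2)
Line 2: ['wolf', 'as', 'voice'] (min_width=13, slack=3)
Line 3: ['problem', 'plane', 'if'] (min_width=16, slack=0)
Line 4: ['fish', 'network'] (min_width=12, slack=4)
Line 5: ['adventures'] (min_width=10, slack=6)

Answer: | compound south |
| wolf as voice  |
|problem plane if|
|  fish network  |
|   adventures   |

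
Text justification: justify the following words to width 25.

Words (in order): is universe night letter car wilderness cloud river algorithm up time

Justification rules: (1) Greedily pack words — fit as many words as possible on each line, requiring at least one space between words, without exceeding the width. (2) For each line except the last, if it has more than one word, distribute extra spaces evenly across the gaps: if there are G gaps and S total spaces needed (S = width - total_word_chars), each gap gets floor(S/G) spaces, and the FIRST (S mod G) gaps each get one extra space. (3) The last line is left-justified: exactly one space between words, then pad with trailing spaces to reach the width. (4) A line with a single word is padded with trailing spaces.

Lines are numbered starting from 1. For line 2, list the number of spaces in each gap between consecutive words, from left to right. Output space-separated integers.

Line 1: ['is', 'universe', 'night', 'letter'] (min_width=24, slack=1)
Line 2: ['car', 'wilderness', 'cloud'] (min_width=20, slack=5)
Line 3: ['river', 'algorithm', 'up', 'time'] (min_width=23, slack=2)

Answer: 4 3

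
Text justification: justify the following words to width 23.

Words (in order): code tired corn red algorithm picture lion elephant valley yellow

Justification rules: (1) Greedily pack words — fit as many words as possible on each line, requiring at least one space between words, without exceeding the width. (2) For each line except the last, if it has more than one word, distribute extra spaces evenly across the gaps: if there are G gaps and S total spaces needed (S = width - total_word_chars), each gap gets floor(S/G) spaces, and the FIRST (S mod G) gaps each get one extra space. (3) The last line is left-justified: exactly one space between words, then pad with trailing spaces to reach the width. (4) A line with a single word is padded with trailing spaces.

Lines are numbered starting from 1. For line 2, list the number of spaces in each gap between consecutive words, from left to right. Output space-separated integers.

Line 1: ['code', 'tired', 'corn', 'red'] (min_width=19, slack=4)
Line 2: ['algorithm', 'picture', 'lion'] (min_width=22, slack=1)
Line 3: ['elephant', 'valley', 'yellow'] (min_width=22, slack=1)

Answer: 2 1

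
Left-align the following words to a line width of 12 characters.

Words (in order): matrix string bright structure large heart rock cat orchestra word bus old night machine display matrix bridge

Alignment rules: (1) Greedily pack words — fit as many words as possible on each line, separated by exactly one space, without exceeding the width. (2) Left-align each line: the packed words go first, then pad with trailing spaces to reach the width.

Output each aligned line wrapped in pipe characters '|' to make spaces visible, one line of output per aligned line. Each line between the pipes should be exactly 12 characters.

Answer: |matrix      |
|string      |
|bright      |
|structure   |
|large heart |
|rock cat    |
|orchestra   |
|word bus old|
|night       |
|machine     |
|display     |
|matrix      |
|bridge      |

Derivation:
Line 1: ['matrix'] (min_width=6, slack=6)
Line 2: ['string'] (min_width=6, slack=6)
Line 3: ['bright'] (min_width=6, slack=6)
Line 4: ['structure'] (min_width=9, slack=3)
Line 5: ['large', 'heart'] (min_width=11, slack=1)
Line 6: ['rock', 'cat'] (min_width=8, slack=4)
Line 7: ['orchestra'] (min_width=9, slack=3)
Line 8: ['word', 'bus', 'old'] (min_width=12, slack=0)
Line 9: ['night'] (min_width=5, slack=7)
Line 10: ['machine'] (min_width=7, slack=5)
Line 11: ['display'] (min_width=7, slack=5)
Line 12: ['matrix'] (min_width=6, slack=6)
Line 13: ['bridge'] (min_width=6, slack=6)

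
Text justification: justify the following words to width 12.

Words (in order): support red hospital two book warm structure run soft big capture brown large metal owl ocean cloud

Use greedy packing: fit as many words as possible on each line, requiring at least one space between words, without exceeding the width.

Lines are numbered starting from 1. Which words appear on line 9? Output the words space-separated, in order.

Answer: ocean cloud

Derivation:
Line 1: ['support', 'red'] (min_width=11, slack=1)
Line 2: ['hospital', 'two'] (min_width=12, slack=0)
Line 3: ['book', 'warm'] (min_width=9, slack=3)
Line 4: ['structure'] (min_width=9, slack=3)
Line 5: ['run', 'soft', 'big'] (min_width=12, slack=0)
Line 6: ['capture'] (min_width=7, slack=5)
Line 7: ['brown', 'large'] (min_width=11, slack=1)
Line 8: ['metal', 'owl'] (min_width=9, slack=3)
Line 9: ['ocean', 'cloud'] (min_width=11, slack=1)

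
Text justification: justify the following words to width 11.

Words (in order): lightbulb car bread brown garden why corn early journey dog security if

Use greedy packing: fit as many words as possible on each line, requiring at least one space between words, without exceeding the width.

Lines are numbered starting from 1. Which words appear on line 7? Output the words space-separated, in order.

Line 1: ['lightbulb'] (min_width=9, slack=2)
Line 2: ['car', 'bread'] (min_width=9, slack=2)
Line 3: ['brown'] (min_width=5, slack=6)
Line 4: ['garden', 'why'] (min_width=10, slack=1)
Line 5: ['corn', 'early'] (min_width=10, slack=1)
Line 6: ['journey', 'dog'] (min_width=11, slack=0)
Line 7: ['security', 'if'] (min_width=11, slack=0)

Answer: security if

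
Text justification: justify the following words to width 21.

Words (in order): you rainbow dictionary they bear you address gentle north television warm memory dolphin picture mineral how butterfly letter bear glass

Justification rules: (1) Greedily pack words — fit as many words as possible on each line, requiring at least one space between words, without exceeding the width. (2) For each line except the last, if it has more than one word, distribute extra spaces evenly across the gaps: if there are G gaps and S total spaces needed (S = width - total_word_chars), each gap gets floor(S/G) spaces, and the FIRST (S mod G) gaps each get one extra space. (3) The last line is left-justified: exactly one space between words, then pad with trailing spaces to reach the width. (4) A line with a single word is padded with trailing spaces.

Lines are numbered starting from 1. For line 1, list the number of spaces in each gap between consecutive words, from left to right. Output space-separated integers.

Answer: 11

Derivation:
Line 1: ['you', 'rainbow'] (min_width=11, slack=10)
Line 2: ['dictionary', 'they', 'bear'] (min_width=20, slack=1)
Line 3: ['you', 'address', 'gentle'] (min_width=18, slack=3)
Line 4: ['north', 'television', 'warm'] (min_width=21, slack=0)
Line 5: ['memory', 'dolphin'] (min_width=14, slack=7)
Line 6: ['picture', 'mineral', 'how'] (min_width=19, slack=2)
Line 7: ['butterfly', 'letter', 'bear'] (min_width=21, slack=0)
Line 8: ['glass'] (min_width=5, slack=16)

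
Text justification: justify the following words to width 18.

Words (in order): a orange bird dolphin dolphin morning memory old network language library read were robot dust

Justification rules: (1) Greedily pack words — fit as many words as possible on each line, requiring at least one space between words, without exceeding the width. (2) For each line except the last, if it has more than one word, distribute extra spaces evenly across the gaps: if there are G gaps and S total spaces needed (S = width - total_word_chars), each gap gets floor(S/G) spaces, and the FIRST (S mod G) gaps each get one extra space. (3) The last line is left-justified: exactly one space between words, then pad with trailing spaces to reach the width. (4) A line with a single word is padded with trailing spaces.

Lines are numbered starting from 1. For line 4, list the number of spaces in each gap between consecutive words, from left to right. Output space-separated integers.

Answer: 3

Derivation:
Line 1: ['a', 'orange', 'bird'] (min_width=13, slack=5)
Line 2: ['dolphin', 'dolphin'] (min_width=15, slack=3)
Line 3: ['morning', 'memory', 'old'] (min_width=18, slack=0)
Line 4: ['network', 'language'] (min_width=16, slack=2)
Line 5: ['library', 'read', 'were'] (min_width=17, slack=1)
Line 6: ['robot', 'dust'] (min_width=10, slack=8)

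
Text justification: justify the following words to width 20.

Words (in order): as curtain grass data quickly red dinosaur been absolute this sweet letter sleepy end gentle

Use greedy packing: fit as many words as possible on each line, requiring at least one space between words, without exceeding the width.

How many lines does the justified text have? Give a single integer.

Answer: 6

Derivation:
Line 1: ['as', 'curtain', 'grass'] (min_width=16, slack=4)
Line 2: ['data', 'quickly', 'red'] (min_width=16, slack=4)
Line 3: ['dinosaur', 'been'] (min_width=13, slack=7)
Line 4: ['absolute', 'this', 'sweet'] (min_width=19, slack=1)
Line 5: ['letter', 'sleepy', 'end'] (min_width=17, slack=3)
Line 6: ['gentle'] (min_width=6, slack=14)
Total lines: 6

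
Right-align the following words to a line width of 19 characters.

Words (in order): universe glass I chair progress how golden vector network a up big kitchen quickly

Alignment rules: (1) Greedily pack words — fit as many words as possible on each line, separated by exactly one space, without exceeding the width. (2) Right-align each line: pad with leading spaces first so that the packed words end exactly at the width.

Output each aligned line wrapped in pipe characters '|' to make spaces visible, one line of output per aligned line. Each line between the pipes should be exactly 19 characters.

Line 1: ['universe', 'glass', 'I'] (min_width=16, slack=3)
Line 2: ['chair', 'progress', 'how'] (min_width=18, slack=1)
Line 3: ['golden', 'vector'] (min_width=13, slack=6)
Line 4: ['network', 'a', 'up', 'big'] (min_width=16, slack=3)
Line 5: ['kitchen', 'quickly'] (min_width=15, slack=4)

Answer: |   universe glass I|
| chair progress how|
|      golden vector|
|   network a up big|
|    kitchen quickly|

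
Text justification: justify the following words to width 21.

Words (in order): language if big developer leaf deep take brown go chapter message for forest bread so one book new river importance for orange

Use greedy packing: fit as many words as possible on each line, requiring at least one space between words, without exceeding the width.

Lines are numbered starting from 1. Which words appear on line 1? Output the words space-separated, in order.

Line 1: ['language', 'if', 'big'] (min_width=15, slack=6)
Line 2: ['developer', 'leaf', 'deep'] (min_width=19, slack=2)
Line 3: ['take', 'brown', 'go', 'chapter'] (min_width=21, slack=0)
Line 4: ['message', 'for', 'forest'] (min_width=18, slack=3)
Line 5: ['bread', 'so', 'one', 'book', 'new'] (min_width=21, slack=0)
Line 6: ['river', 'importance', 'for'] (min_width=20, slack=1)
Line 7: ['orange'] (min_width=6, slack=15)

Answer: language if big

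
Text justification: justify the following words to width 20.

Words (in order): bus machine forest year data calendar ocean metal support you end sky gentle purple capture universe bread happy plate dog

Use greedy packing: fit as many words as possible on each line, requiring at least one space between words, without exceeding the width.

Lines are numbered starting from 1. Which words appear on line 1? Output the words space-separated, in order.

Answer: bus machine forest

Derivation:
Line 1: ['bus', 'machine', 'forest'] (min_width=18, slack=2)
Line 2: ['year', 'data', 'calendar'] (min_width=18, slack=2)
Line 3: ['ocean', 'metal', 'support'] (min_width=19, slack=1)
Line 4: ['you', 'end', 'sky', 'gentle'] (min_width=18, slack=2)
Line 5: ['purple', 'capture'] (min_width=14, slack=6)
Line 6: ['universe', 'bread', 'happy'] (min_width=20, slack=0)
Line 7: ['plate', 'dog'] (min_width=9, slack=11)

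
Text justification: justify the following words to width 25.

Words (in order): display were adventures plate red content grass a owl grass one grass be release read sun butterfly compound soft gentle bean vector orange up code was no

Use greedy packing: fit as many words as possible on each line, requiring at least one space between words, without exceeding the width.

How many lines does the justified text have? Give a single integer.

Line 1: ['display', 'were', 'adventures'] (min_width=23, slack=2)
Line 2: ['plate', 'red', 'content', 'grass', 'a'] (min_width=25, slack=0)
Line 3: ['owl', 'grass', 'one', 'grass', 'be'] (min_width=22, slack=3)
Line 4: ['release', 'read', 'sun'] (min_width=16, slack=9)
Line 5: ['butterfly', 'compound', 'soft'] (min_width=23, slack=2)
Line 6: ['gentle', 'bean', 'vector', 'orange'] (min_width=25, slack=0)
Line 7: ['up', 'code', 'was', 'no'] (min_width=14, slack=11)
Total lines: 7

Answer: 7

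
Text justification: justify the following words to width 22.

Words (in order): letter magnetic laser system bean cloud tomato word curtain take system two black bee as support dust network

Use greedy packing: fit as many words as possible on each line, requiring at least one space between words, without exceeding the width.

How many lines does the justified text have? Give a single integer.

Line 1: ['letter', 'magnetic', 'laser'] (min_width=21, slack=1)
Line 2: ['system', 'bean', 'cloud'] (min_width=17, slack=5)
Line 3: ['tomato', 'word', 'curtain'] (min_width=19, slack=3)
Line 4: ['take', 'system', 'two', 'black'] (min_width=21, slack=1)
Line 5: ['bee', 'as', 'support', 'dust'] (min_width=19, slack=3)
Line 6: ['network'] (min_width=7, slack=15)
Total lines: 6

Answer: 6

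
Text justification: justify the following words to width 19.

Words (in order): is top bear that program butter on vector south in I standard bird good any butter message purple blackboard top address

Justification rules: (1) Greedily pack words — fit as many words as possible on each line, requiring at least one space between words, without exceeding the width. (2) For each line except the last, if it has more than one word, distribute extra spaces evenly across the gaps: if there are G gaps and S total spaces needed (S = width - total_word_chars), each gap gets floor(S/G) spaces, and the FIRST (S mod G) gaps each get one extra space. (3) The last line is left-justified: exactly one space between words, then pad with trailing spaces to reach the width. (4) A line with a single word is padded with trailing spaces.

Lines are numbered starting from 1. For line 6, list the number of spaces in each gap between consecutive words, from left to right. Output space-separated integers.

Answer: 3

Derivation:
Line 1: ['is', 'top', 'bear', 'that'] (min_width=16, slack=3)
Line 2: ['program', 'butter', 'on'] (min_width=17, slack=2)
Line 3: ['vector', 'south', 'in', 'I'] (min_width=17, slack=2)
Line 4: ['standard', 'bird', 'good'] (min_width=18, slack=1)
Line 5: ['any', 'butter', 'message'] (min_width=18, slack=1)
Line 6: ['purple', 'blackboard'] (min_width=17, slack=2)
Line 7: ['top', 'address'] (min_width=11, slack=8)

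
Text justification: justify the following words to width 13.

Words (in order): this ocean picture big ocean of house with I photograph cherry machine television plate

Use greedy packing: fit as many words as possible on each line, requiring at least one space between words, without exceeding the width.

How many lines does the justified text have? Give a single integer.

Line 1: ['this', 'ocean'] (min_width=10, slack=3)
Line 2: ['picture', 'big'] (min_width=11, slack=2)
Line 3: ['ocean', 'of'] (min_width=8, slack=5)
Line 4: ['house', 'with', 'I'] (min_width=12, slack=1)
Line 5: ['photograph'] (min_width=10, slack=3)
Line 6: ['cherry'] (min_width=6, slack=7)
Line 7: ['machine'] (min_width=7, slack=6)
Line 8: ['television'] (min_width=10, slack=3)
Line 9: ['plate'] (min_width=5, slack=8)
Total lines: 9

Answer: 9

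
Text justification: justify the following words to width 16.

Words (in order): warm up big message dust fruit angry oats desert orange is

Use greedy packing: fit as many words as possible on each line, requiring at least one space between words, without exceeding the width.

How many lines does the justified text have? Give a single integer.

Answer: 4

Derivation:
Line 1: ['warm', 'up', 'big'] (min_width=11, slack=5)
Line 2: ['message', 'dust'] (min_width=12, slack=4)
Line 3: ['fruit', 'angry', 'oats'] (min_width=16, slack=0)
Line 4: ['desert', 'orange', 'is'] (min_width=16, slack=0)
Total lines: 4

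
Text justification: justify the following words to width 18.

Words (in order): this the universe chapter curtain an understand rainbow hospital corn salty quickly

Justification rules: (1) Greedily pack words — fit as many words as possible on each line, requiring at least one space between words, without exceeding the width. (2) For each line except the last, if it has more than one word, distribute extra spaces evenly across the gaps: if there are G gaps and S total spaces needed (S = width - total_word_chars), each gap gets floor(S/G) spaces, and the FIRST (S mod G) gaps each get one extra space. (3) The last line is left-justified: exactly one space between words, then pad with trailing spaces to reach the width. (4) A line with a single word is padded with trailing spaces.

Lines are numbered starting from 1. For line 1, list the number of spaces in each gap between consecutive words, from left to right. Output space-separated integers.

Answer: 2 1

Derivation:
Line 1: ['this', 'the', 'universe'] (min_width=17, slack=1)
Line 2: ['chapter', 'curtain', 'an'] (min_width=18, slack=0)
Line 3: ['understand', 'rainbow'] (min_width=18, slack=0)
Line 4: ['hospital', 'corn'] (min_width=13, slack=5)
Line 5: ['salty', 'quickly'] (min_width=13, slack=5)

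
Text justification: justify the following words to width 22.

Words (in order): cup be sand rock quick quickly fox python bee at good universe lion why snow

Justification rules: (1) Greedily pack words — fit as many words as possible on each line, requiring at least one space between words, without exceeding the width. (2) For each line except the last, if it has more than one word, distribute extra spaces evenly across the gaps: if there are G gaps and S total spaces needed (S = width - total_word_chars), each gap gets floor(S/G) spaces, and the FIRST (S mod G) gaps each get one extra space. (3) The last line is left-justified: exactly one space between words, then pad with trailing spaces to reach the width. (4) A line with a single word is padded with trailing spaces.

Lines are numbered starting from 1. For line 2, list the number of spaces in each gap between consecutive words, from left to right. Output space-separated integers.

Answer: 1 1 1

Derivation:
Line 1: ['cup', 'be', 'sand', 'rock', 'quick'] (min_width=22, slack=0)
Line 2: ['quickly', 'fox', 'python', 'bee'] (min_width=22, slack=0)
Line 3: ['at', 'good', 'universe', 'lion'] (min_width=21, slack=1)
Line 4: ['why', 'snow'] (min_width=8, slack=14)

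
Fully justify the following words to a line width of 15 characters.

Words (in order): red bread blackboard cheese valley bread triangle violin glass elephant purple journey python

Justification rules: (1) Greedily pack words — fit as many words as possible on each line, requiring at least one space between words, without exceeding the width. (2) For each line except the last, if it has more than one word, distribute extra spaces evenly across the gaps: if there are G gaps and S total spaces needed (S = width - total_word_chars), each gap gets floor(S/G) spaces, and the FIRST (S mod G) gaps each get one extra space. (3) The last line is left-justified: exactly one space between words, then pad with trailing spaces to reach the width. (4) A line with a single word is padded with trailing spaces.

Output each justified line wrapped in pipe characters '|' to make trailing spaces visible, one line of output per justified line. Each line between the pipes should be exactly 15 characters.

Line 1: ['red', 'bread'] (min_width=9, slack=6)
Line 2: ['blackboard'] (min_width=10, slack=5)
Line 3: ['cheese', 'valley'] (min_width=13, slack=2)
Line 4: ['bread', 'triangle'] (min_width=14, slack=1)
Line 5: ['violin', 'glass'] (min_width=12, slack=3)
Line 6: ['elephant', 'purple'] (min_width=15, slack=0)
Line 7: ['journey', 'python'] (min_width=14, slack=1)

Answer: |red       bread|
|blackboard     |
|cheese   valley|
|bread  triangle|
|violin    glass|
|elephant purple|
|journey python |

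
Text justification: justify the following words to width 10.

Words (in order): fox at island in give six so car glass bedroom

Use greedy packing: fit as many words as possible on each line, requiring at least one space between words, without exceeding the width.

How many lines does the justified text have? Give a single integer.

Line 1: ['fox', 'at'] (min_width=6, slack=4)
Line 2: ['island', 'in'] (min_width=9, slack=1)
Line 3: ['give', 'six'] (min_width=8, slack=2)
Line 4: ['so', 'car'] (min_width=6, slack=4)
Line 5: ['glass'] (min_width=5, slack=5)
Line 6: ['bedroom'] (min_width=7, slack=3)
Total lines: 6

Answer: 6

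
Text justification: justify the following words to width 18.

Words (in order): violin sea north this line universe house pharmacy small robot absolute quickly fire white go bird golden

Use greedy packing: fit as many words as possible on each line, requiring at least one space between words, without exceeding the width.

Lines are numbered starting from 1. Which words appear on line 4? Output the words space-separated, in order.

Line 1: ['violin', 'sea', 'north'] (min_width=16, slack=2)
Line 2: ['this', 'line', 'universe'] (min_width=18, slack=0)
Line 3: ['house', 'pharmacy'] (min_width=14, slack=4)
Line 4: ['small', 'robot'] (min_width=11, slack=7)
Line 5: ['absolute', 'quickly'] (min_width=16, slack=2)
Line 6: ['fire', 'white', 'go', 'bird'] (min_width=18, slack=0)
Line 7: ['golden'] (min_width=6, slack=12)

Answer: small robot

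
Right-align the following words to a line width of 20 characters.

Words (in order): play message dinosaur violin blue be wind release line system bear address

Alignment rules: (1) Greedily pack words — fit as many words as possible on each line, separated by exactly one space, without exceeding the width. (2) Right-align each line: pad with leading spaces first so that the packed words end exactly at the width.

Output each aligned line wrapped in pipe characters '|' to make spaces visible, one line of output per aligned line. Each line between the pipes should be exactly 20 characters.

Line 1: ['play', 'message'] (min_width=12, slack=8)
Line 2: ['dinosaur', 'violin', 'blue'] (min_width=20, slack=0)
Line 3: ['be', 'wind', 'release', 'line'] (min_width=20, slack=0)
Line 4: ['system', 'bear', 'address'] (min_width=19, slack=1)

Answer: |        play message|
|dinosaur violin blue|
|be wind release line|
| system bear address|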